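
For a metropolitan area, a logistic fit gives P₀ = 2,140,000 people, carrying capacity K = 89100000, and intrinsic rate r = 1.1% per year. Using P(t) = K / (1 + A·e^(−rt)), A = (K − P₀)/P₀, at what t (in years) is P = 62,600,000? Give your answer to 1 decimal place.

t ≈ 414.9 years

A = (89100000 − 2140000)/2140000 = 40.63551
62600000 = 89100000/(1 + 40.63551·e^(−0.011t)) → 1 + 40.63551·e^(−0.011t) = 1.42332
e^(−0.011t) = 0.010418 → t = ln(95.99182)/0.011 = 4.56426/0.011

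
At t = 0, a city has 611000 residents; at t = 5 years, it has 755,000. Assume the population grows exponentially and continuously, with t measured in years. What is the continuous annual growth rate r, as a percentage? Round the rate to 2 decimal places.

r ≈ 4.23% per year

755000 = 611000 · e^(r·5)
e^(5r) = 755000/611000 = 1.23568
r = ln(1.23568) / 5 = 0.21162 / 5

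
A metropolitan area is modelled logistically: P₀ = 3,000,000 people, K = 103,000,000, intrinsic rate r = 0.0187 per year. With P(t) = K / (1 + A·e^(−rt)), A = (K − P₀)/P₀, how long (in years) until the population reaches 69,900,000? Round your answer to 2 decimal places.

A = (103000000 − 3000000)/3000000 = 33.33333
69900000 = 103000000/(1 + 33.33333·e^(−0.0187t)) → 1 + 33.33333·e^(−0.0187t) = 1.47353
e^(−0.0187t) = 0.014206 → t = ln(70.39275)/0.0187 = 4.25409/0.0187

t ≈ 227.49 years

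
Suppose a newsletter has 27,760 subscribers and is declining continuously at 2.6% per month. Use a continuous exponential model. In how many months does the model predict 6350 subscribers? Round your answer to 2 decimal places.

t ≈ 56.74 months

6350 = 27760 · e^(-0.026·t)
t = ln(6350/27760) / -0.026 = ln(0.22875) / -0.026 = -1.47514 / -0.026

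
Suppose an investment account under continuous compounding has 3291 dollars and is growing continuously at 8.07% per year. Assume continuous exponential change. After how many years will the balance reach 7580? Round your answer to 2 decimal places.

7580 = 3291 · e^(0.0807·t)
t = ln(7580/3291) / 0.0807 = ln(2.30325) / 0.0807 = 0.83432 / 0.0807

t ≈ 10.34 years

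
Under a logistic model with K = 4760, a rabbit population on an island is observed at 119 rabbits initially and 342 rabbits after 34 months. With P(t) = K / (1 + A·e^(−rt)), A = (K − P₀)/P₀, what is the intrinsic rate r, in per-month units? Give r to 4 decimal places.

A = (4760 − 119)/119 = 39
342 = 4760/(1 + 39·e^(−r·34)) → e^(−34r) = (13.91813 − 1)/39 = 0.331234
r = −ln(0.331234)/34 = 1.10493/34

r ≈ 0.0325 per month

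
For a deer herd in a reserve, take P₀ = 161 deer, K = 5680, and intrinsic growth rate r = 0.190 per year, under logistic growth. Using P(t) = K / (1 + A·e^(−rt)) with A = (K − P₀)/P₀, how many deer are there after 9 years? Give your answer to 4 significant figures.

≈ 788.9 deer

A = (5680 − 161)/161 = 34.2795
P(9) = 5680 / (1 + 34.2795·e^(−0.19·9)) = 5680 / (1 + 34.2795·0.180866)
= 5680 / 7.19999 ≈ 788.89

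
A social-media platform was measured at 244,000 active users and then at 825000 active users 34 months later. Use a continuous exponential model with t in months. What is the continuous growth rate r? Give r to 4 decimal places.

825000 = 244000 · e^(r·34)
e^(34r) = 825000/244000 = 3.38115
r = ln(3.38115) / 34 = 1.21822 / 34

r ≈ 0.0358 per month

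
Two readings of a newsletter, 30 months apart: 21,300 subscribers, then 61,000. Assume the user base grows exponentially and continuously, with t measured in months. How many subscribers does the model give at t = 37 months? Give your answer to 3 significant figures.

≈ 78,000 subscribers

r = ln(61000/21300) / 30 ≈ 0.035072 per month
P(37) = 21300 · e^(0.035072·37) = 21300 · 3.66077 ≈ 77974.31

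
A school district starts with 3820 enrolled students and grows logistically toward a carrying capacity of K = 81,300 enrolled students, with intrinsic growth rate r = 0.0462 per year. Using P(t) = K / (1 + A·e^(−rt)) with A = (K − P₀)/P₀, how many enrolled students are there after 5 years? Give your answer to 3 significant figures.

≈ 4,750 enrolled students

A = (81300 − 3820)/3820 = 20.28272
P(5) = 81300 / (1 + 20.28272·e^(−0.0462·5)) = 81300 / (1 + 20.28272·0.793739)
= 81300 / 17.0992 ≈ 4754.61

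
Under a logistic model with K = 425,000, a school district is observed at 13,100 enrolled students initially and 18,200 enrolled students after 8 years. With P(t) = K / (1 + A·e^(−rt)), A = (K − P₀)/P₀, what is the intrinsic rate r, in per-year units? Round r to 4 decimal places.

A = (425000 − 13100)/13100 = 31.44275
18200 = 425000/(1 + 31.44275·e^(−r·8)) → e^(−8r) = (23.35165 − 1)/31.44275 = 0.710868
r = −ln(0.710868)/8 = 0.34127/8

r ≈ 0.0427 per year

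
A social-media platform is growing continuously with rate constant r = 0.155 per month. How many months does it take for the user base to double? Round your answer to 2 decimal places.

doubling time = ln(2) / |r| = 0.69315 / 0.155

doubling time ≈ 4.47 months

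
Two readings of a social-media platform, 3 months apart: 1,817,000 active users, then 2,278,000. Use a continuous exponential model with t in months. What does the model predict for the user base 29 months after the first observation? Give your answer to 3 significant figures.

≈ 16,200,000 active users

r = ln(2278000/1817000) / 3 ≈ 0.07537 per month
P(29) = 1817000 · e^(0.07537·29) = 1817000 · 8.89723 ≈ 16166273.46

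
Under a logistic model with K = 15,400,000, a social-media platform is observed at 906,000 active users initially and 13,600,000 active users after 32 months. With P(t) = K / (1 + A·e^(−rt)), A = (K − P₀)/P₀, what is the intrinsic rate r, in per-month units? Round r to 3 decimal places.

A = (15400000 − 906000)/906000 = 15.99779
13600000 = 15400000/(1 + 15.99779·e^(−r·32)) → e^(−32r) = (1.13235 − 1)/15.99779 = 0.008273
r = −ln(0.008273)/32 = 4.79473/32

r ≈ 0.150 per month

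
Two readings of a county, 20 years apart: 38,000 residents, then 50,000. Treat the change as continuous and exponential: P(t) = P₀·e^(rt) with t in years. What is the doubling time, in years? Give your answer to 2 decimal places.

doubling time ≈ 50.51 years

r = ln(50000/38000) / 20 = ln(1.31579) / 20 ≈ 0.013722 per year
doubling time = ln 2 / |r| = 0.69315 / 0.013722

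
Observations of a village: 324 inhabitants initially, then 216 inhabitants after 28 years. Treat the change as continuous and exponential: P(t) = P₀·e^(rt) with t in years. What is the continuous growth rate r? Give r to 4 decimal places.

216 = 324 · e^(r·28)
e^(28r) = 216/324 = 0.66667
r = ln(0.66667) / 28 = -0.40547 / 28

r ≈ -0.0145 per year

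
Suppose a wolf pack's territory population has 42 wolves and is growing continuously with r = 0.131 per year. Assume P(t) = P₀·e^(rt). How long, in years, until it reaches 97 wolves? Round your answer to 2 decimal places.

97 = 42 · e^(0.131·t)
t = ln(97/42) / 0.131 = ln(2.30952) / 0.131 = 0.83704 / 0.131

t ≈ 6.39 years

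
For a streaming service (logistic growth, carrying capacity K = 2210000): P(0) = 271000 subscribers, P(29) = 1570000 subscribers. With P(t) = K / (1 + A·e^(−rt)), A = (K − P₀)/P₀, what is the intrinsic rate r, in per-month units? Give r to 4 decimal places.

A = (2210000 − 271000)/271000 = 7.15498
1570000 = 2210000/(1 + 7.15498·e^(−r·29)) → e^(−29r) = (1.40764 − 1)/7.15498 = 0.056973
r = −ln(0.056973)/29 = 2.86517/29

r ≈ 0.0988 per month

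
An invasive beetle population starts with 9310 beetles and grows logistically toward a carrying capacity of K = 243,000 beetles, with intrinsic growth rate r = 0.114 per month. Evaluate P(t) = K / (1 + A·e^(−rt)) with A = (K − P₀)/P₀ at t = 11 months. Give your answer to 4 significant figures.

≈ 29,770 beetles

A = (243000 − 9310)/9310 = 25.10097
P(11) = 243000 / (1 + 25.10097·e^(−0.114·11)) = 243000 / (1 + 25.10097·0.285361)
= 243000 / 8.16284 ≈ 29769.06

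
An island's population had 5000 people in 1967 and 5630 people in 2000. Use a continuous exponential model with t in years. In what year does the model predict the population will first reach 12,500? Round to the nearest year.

year 2222

r = ln(5630/5000) / 33 = 0.11867/33 ≈ 0.003596 per year
t = ln(12500/5000) / r = 0.91629/0.003596 ≈ 254.8 years after 1967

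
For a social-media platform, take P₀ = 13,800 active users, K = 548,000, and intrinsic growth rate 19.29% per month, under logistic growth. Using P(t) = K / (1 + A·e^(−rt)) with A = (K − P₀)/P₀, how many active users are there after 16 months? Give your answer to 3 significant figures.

A = (548000 − 13800)/13800 = 38.71014
P(16) = 548000 / (1 + 38.71014·e^(−0.1929·16)) = 548000 / (1 + 38.71014·0.045666)
= 548000 / 2.76774 ≈ 197995.5

≈ 198,000 active users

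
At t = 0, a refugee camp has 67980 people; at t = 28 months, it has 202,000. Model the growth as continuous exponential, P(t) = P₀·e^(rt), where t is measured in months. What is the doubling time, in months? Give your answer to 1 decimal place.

doubling time ≈ 17.8 months

r = ln(202000/67980) / 28 = ln(2.97146) / 28 ≈ 0.038895 per month
doubling time = ln 2 / |r| = 0.69315 / 0.038895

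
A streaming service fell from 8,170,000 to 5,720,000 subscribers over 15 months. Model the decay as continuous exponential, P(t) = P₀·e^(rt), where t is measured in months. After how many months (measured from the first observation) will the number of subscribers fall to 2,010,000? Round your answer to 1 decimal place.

r = ln(5720000/8170000) / 15 ≈ -0.023767 per month
t = ln(2010000/8170000) / r = -1.40233 / -0.023767 ≈ 59.004

t ≈ 59.0 months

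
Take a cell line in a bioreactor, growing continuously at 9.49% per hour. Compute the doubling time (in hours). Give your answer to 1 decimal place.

doubling time = ln(2) / |r| = 0.69315 / 0.0949

doubling time ≈ 7.3 hours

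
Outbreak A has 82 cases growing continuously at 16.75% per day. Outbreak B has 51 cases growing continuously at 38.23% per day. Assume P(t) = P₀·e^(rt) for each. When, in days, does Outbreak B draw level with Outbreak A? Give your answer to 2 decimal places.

t ≈ 2.21 days

82·e^(0.1675t) = 51·e^(0.3823t)
82/51 = e^((0.3823 − 0.1675)t) → ln(1.60784) = 0.2148·t
t = 0.47489 / 0.2148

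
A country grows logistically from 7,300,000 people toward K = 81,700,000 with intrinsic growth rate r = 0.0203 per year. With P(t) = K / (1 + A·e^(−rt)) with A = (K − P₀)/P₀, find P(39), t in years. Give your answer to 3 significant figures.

A = (81700000 − 7300000)/7300000 = 10.19178
P(39) = 81700000 / (1 + 10.19178·e^(−0.0203·39)) = 81700000 / (1 + 10.19178·0.453074)
= 81700000 / 5.61763 ≈ 14543499.57

≈ 14,500,000 people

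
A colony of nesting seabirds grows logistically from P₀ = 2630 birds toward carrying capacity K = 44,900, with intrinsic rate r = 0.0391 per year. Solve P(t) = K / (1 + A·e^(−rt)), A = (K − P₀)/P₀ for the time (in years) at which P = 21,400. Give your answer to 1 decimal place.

t ≈ 68.6 years

A = (44900 − 2630)/2630 = 16.07224
21400 = 44900/(1 + 16.07224·e^(−0.0391t)) → 1 + 16.07224·e^(−0.0391t) = 2.09813
e^(−0.0391t) = 0.068325 → t = ln(14.636)/0.0391 = 2.68348/0.0391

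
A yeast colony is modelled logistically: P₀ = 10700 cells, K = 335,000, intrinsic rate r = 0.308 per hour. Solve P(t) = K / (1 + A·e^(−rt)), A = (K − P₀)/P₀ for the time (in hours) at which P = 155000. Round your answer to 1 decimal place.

t ≈ 10.6 hours

A = (335000 − 10700)/10700 = 30.30841
155000 = 335000/(1 + 30.30841·e^(−0.308t)) → 1 + 30.30841·e^(−0.308t) = 2.16129
e^(−0.308t) = 0.038316 → t = ln(26.09891)/0.308 = 3.26189/0.308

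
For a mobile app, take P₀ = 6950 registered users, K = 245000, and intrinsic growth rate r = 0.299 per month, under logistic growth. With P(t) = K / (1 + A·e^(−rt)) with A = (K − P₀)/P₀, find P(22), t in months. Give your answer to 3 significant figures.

A = (245000 − 6950)/6950 = 34.2518
P(22) = 245000 / (1 + 34.2518·e^(−0.299·22)) = 245000 / (1 + 34.2518·0.001391)
= 245000 / 1.04763 ≈ 233860.86

≈ 234,000 registered users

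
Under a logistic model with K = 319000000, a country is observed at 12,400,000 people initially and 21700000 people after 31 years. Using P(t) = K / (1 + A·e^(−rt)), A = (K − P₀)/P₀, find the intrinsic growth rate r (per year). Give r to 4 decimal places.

r ≈ 0.0190 per year

A = (319000000 − 12400000)/12400000 = 24.72581
21700000 = 319000000/(1 + 24.72581·e^(−r·31)) → e^(−31r) = (14.70046 − 1)/24.72581 = 0.554096
r = −ln(0.554096)/31 = 0.59042/31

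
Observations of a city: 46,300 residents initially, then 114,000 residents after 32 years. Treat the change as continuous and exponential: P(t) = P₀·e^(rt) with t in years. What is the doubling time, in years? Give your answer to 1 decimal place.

doubling time ≈ 24.6 years

r = ln(114000/46300) / 32 = ln(2.4622) / 32 ≈ 0.028158 per year
doubling time = ln 2 / |r| = 0.69315 / 0.028158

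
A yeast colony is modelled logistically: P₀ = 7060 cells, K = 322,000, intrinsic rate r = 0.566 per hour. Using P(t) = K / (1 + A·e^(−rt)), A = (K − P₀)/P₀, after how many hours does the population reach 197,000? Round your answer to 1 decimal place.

A = (322000 − 7060)/7060 = 44.60907
197000 = 322000/(1 + 44.60907·e^(−0.566t)) → 1 + 44.60907·e^(−0.566t) = 1.63452
e^(−0.566t) = 0.014224 → t = ln(70.30389)/0.566 = 4.25283/0.566

t ≈ 7.5 hours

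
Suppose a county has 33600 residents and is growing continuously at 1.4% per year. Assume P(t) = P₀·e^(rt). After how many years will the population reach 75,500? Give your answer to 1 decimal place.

t ≈ 57.8 years

75500 = 33600 · e^(0.014·t)
t = ln(75500/33600) / 0.014 = ln(2.24702) / 0.014 = 0.80961 / 0.014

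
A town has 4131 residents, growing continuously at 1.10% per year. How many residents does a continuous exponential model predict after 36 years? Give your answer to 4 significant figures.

P(36) = 4131 · e^(0.011·36) = 4131 · e^(0.396)
= 4131 · 1.48587 ≈ 6138.13

≈ 6,138 residents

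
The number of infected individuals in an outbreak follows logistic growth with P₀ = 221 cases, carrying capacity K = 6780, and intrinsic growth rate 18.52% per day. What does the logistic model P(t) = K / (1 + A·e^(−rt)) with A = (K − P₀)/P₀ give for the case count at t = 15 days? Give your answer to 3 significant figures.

≈ 2,380 cases

A = (6780 − 221)/221 = 29.67873
P(15) = 6780 / (1 + 29.67873·e^(−0.1852·15)) = 6780 / (1 + 29.67873·0.062163)
= 6780 / 2.84491 ≈ 2383.2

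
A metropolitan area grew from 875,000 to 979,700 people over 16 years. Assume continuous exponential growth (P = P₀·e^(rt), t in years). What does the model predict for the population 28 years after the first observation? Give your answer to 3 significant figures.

≈ 1,070,000 people

r = ln(979700/875000) / 16 ≈ 0.007064 per year
P(28) = 875000 · e^(0.007064·28) = 875000 · 1.21871 ≈ 1066367.5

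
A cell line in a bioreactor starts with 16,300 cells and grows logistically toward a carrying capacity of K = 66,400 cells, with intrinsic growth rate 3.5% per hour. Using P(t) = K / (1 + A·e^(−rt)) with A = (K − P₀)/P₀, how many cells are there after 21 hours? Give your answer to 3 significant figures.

A = (66400 − 16300)/16300 = 3.07362
P(21) = 66400 / (1 + 3.07362·e^(−0.035·21)) = 66400 / (1 + 3.07362·0.479505)
= 66400 / 2.47382 ≈ 26841.11

≈ 26,800 cells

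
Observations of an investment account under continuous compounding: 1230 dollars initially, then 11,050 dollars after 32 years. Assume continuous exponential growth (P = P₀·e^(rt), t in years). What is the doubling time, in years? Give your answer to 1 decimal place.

r = ln(11050/1230) / 32 = ln(8.98374) / 32 ≈ 0.068607 per year
doubling time = ln 2 / |r| = 0.69315 / 0.068607

doubling time ≈ 10.1 years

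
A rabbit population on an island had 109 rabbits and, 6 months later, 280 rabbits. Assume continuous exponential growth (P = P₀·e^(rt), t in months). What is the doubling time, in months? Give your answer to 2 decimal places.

doubling time ≈ 4.41 months

r = ln(280/109) / 6 = ln(2.56881) / 6 ≈ 0.15724 per month
doubling time = ln 2 / |r| = 0.69315 / 0.15724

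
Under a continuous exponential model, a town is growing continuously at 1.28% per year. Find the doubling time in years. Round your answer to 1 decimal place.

doubling time ≈ 54.2 years

doubling time = ln(2) / |r| = 0.69315 / 0.0128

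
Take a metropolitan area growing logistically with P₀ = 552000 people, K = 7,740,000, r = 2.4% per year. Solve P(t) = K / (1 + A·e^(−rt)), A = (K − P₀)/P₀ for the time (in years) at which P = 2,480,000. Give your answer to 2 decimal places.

A = (7740000 − 552000)/552000 = 13.02174
2480000 = 7740000/(1 + 13.02174·e^(−0.024t)) → 1 + 13.02174·e^(−0.024t) = 3.12097
e^(−0.024t) = 0.162879 → t = ln(6.13953)/0.024 = 1.81475/0.024

t ≈ 75.61 years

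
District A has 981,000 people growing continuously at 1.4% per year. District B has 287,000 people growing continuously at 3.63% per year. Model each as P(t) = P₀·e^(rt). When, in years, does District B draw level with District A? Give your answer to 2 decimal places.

t ≈ 55.12 years

981000·e^(0.014t) = 287000·e^(0.0363t)
981000/287000 = e^((0.0363 − 0.014)t) → ln(3.41812) = 0.0223·t
t = 1.22909 / 0.0223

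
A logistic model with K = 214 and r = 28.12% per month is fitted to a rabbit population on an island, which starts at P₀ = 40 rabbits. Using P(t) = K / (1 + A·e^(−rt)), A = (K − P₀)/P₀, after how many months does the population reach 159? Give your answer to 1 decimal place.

A = (214 − 40)/40 = 4.35
159 = 214/(1 + 4.35·e^(−0.2812t)) → 1 + 4.35·e^(−0.2812t) = 1.34591
e^(−0.2812t) = 0.07952 → t = ln(12.57545)/0.2812 = 2.53175/0.2812

t ≈ 9.0 months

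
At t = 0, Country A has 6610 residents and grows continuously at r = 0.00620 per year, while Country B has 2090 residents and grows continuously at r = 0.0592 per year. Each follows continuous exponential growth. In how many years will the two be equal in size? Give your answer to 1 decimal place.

6610·e^(0.0062t) = 2090·e^(0.0592t)
6610/2090 = e^((0.0592 − 0.0062)t) → ln(3.16268) = 0.053·t
t = 1.15142 / 0.053

t ≈ 21.7 years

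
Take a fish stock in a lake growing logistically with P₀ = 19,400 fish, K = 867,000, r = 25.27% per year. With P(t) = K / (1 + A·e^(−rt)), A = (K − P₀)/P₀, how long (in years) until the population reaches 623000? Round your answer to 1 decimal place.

A = (867000 − 19400)/19400 = 43.69072
623000 = 867000/(1 + 43.69072·e^(−0.2527t)) → 1 + 43.69072·e^(−0.2527t) = 1.39165
e^(−0.2527t) = 0.008964 → t = ln(111.55459)/0.2527 = 4.71451/0.2527

t ≈ 18.7 years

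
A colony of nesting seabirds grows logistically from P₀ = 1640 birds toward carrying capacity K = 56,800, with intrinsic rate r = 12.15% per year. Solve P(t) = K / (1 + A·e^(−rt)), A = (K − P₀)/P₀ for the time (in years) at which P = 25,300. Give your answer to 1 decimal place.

t ≈ 27.1 years

A = (56800 − 1640)/1640 = 33.63415
25300 = 56800/(1 + 33.63415·e^(−0.1215t)) → 1 + 33.63415·e^(−0.1215t) = 2.24506
e^(−0.1215t) = 0.037018 → t = ln(27.01409)/0.1215 = 3.29636/0.1215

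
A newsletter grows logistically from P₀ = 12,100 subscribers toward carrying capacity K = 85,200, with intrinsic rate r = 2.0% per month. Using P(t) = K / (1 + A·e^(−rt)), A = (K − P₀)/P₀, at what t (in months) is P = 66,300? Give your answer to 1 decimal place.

t ≈ 152.7 months

A = (85200 − 12100)/12100 = 6.04132
66300 = 85200/(1 + 6.04132·e^(−0.02t)) → 1 + 6.04132·e^(−0.02t) = 1.28507
e^(−0.02t) = 0.047186 → t = ln(21.19258)/0.02 = 3.05365/0.02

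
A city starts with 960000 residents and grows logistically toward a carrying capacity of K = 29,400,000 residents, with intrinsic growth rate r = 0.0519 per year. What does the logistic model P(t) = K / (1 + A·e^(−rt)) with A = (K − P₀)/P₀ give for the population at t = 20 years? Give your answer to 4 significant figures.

≈ 2,558,000 residents

A = (29400000 − 960000)/960000 = 29.625
P(20) = 29400000 / (1 + 29.625·e^(−0.0519·20)) = 29400000 / (1 + 29.625·0.354162)
= 29400000 / 11.49206 ≈ 2558288.49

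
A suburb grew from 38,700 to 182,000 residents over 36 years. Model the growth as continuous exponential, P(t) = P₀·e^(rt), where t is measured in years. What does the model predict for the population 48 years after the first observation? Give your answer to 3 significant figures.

r = ln(182000/38700) / 36 ≈ 0.043005 per year
P(48) = 38700 · e^(0.043005·48) = 38700 · 7.87917 ≈ 304923.94

≈ 305,000 residents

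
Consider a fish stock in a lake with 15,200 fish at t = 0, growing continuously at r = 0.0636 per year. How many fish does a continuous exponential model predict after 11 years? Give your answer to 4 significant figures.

≈ 30,600 fish

P(11) = 15200 · e^(0.0636·11) = 15200 · e^(0.6996)
= 15200 · 2.01295 ≈ 30596.8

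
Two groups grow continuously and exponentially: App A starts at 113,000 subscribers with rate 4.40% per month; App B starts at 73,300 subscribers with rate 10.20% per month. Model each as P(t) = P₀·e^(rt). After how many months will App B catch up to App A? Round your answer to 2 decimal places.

113000·e^(0.044t) = 73300·e^(0.102t)
113000/73300 = e^((0.102 − 0.044)t) → ln(1.54161) = 0.058·t
t = 0.43283 / 0.058

t ≈ 7.46 months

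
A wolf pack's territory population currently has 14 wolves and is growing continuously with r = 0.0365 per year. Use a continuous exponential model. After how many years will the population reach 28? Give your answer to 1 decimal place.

t ≈ 19.0 years

28 = 14 · e^(0.0365·t)
t = ln(28/14) / 0.0365 = ln(2) / 0.0365 = 0.69315 / 0.0365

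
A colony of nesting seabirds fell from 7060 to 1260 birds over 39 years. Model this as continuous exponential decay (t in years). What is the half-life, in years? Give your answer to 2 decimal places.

half-life ≈ 15.69 years

r = ln(1260/7060) / 39 = ln(0.17847) / 39 ≈ -0.044188 per year
half-life = ln 2 / |r| = 0.69315 / 0.044188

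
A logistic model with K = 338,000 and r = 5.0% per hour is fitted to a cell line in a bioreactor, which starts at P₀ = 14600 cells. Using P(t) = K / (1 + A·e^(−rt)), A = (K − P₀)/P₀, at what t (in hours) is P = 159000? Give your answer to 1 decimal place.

A = (338000 − 14600)/14600 = 22.15068
159000 = 338000/(1 + 22.15068·e^(−0.05t)) → 1 + 22.15068·e^(−0.05t) = 2.12579
e^(−0.05t) = 0.050824 → t = ln(19.67575)/0.05 = 2.97939/0.05

t ≈ 59.6 hours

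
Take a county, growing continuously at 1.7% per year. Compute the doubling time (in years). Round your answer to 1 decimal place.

doubling time = ln(2) / |r| = 0.69315 / 0.017

doubling time ≈ 40.8 years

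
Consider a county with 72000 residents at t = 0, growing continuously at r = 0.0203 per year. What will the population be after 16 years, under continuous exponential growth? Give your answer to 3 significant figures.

P(16) = 72000 · e^(0.0203·16) = 72000 · e^(0.3248)
= 72000 · 1.38375 ≈ 99630.28

≈ 99,600 residents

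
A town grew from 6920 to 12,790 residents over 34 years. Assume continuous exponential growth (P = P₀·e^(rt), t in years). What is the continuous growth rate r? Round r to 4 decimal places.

r ≈ 0.0181 per year

12790 = 6920 · e^(r·34)
e^(34r) = 12790/6920 = 1.84827
r = ln(1.84827) / 34 = 0.61425 / 34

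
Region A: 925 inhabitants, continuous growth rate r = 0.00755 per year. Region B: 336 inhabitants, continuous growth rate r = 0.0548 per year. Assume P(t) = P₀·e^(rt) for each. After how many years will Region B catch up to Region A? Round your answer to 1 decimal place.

925·e^(0.00755t) = 336·e^(0.0548t)
925/336 = e^((0.0548 − 0.00755)t) → ln(2.75298) = 0.04725·t
t = 1.01268 / 0.04725

t ≈ 21.4 years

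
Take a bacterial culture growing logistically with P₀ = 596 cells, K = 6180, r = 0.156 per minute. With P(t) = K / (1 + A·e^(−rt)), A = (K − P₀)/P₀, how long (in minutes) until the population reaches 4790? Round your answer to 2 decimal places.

t ≈ 22.27 minutes

A = (6180 − 596)/596 = 9.36913
4790 = 6180/(1 + 9.36913·e^(−0.156t)) → 1 + 9.36913·e^(−0.156t) = 1.29019
e^(−0.156t) = 0.030973 → t = ln(32.28642)/0.156 = 3.47465/0.156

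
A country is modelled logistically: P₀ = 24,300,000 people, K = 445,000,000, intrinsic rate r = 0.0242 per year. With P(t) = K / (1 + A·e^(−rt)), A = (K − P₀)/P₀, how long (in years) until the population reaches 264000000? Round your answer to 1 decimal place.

t ≈ 133.4 years

A = (445000000 − 24300000)/24300000 = 17.31276
264000000 = 445000000/(1 + 17.31276·e^(−0.0242t)) → 1 + 17.31276·e^(−0.0242t) = 1.68561
e^(−0.0242t) = 0.039601 → t = ln(25.25176)/0.0242 = 3.2289/0.0242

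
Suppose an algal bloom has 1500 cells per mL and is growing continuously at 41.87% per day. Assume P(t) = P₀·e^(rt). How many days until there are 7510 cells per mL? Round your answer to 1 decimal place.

t ≈ 3.8 days

7510 = 1500 · e^(0.4187·t)
t = ln(7510/1500) / 0.4187 = ln(5.00667) / 0.4187 = 1.61077 / 0.4187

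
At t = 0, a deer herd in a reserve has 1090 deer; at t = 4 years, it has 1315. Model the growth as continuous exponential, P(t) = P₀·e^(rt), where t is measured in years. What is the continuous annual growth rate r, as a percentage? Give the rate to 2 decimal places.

1315 = 1090 · e^(r·4)
e^(4r) = 1315/1090 = 1.20642
r = ln(1.20642) / 4 = 0.18766 / 4

r ≈ 4.69% per year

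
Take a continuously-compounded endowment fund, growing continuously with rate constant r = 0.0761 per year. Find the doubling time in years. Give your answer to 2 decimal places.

doubling time = ln(2) / |r| = 0.69315 / 0.0761

doubling time ≈ 9.11 years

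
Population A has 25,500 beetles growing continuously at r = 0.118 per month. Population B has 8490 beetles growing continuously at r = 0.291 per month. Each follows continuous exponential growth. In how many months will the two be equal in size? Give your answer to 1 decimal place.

25500·e^(0.118t) = 8490·e^(0.291t)
25500/8490 = e^((0.291 − 0.118)t) → ln(3.00353) = 0.173·t
t = 1.09979 / 0.173

t ≈ 6.4 months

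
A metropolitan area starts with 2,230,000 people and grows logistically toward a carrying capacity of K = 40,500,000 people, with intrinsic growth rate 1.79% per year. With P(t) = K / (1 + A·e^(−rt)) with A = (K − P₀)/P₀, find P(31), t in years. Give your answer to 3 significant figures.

A = (40500000 − 2230000)/2230000 = 17.16143
P(31) = 40500000 / (1 + 17.16143·e^(−0.0179·31)) = 40500000 / (1 + 17.16143·0.57413)
= 40500000 / 10.85289 ≈ 3731725.25

≈ 3,730,000 people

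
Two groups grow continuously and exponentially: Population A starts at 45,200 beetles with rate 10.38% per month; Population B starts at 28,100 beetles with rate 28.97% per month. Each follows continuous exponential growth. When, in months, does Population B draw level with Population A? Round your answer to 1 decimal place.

t ≈ 2.6 months

45200·e^(0.1038t) = 28100·e^(0.2897t)
45200/28100 = e^((0.2897 − 0.1038)t) → ln(1.60854) = 0.1859·t
t = 0.47533 / 0.1859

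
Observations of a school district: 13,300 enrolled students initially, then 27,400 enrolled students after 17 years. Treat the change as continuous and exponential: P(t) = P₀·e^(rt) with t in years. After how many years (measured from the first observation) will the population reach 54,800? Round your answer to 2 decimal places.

r = ln(27400/13300) / 17 ≈ 0.042516 per year
t = ln(54800/13300) / r = 1.41593 / 0.042516 ≈ 33.303

t ≈ 33.30 years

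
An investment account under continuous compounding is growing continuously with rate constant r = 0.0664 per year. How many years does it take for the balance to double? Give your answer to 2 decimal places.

doubling time ≈ 10.44 years

doubling time = ln(2) / |r| = 0.69315 / 0.0664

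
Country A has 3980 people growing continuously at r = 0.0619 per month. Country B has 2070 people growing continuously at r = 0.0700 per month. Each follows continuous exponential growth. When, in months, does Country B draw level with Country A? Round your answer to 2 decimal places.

3980·e^(0.0619t) = 2070·e^(0.07t)
3980/2070 = e^((0.07 − 0.0619)t) → ln(1.92271) = 0.0081·t
t = 0.65373 / 0.0081

t ≈ 80.71 months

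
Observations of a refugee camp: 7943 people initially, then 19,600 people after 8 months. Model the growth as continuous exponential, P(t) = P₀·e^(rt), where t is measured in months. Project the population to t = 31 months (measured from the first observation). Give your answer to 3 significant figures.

≈ 263,000 people

r = ln(19600/7943) / 8 ≈ 0.112905 per month
P(31) = 7943 · e^(0.112905·31) = 7943 · 33.11708 ≈ 263049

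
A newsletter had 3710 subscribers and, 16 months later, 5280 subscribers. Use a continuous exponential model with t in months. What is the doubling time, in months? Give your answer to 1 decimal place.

doubling time ≈ 31.4 months

r = ln(5280/3710) / 16 = ln(1.42318) / 16 ≈ 0.022056 per month
doubling time = ln 2 / |r| = 0.69315 / 0.022056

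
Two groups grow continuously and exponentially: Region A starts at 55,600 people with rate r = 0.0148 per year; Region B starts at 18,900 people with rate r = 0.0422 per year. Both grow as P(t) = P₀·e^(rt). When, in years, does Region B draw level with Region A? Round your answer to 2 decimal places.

55600·e^(0.0148t) = 18900·e^(0.0422t)
55600/18900 = e^((0.0422 − 0.0148)t) → ln(2.9418) = 0.0274·t
t = 1.07902 / 0.0274

t ≈ 39.38 years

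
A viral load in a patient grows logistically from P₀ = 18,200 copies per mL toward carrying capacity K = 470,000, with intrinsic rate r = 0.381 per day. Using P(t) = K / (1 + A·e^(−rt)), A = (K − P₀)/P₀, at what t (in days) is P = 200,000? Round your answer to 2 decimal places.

t ≈ 7.64 days

A = (470000 − 18200)/18200 = 24.82418
200000 = 470000/(1 + 24.82418·e^(−0.381t)) → 1 + 24.82418·e^(−0.381t) = 2.35
e^(−0.381t) = 0.054382 → t = ln(18.38828)/0.381 = 2.91171/0.381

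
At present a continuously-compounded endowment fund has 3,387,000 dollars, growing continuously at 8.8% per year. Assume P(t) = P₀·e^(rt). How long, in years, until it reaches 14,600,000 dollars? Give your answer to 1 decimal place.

t ≈ 16.6 years

14600000 = 3387000 · e^(0.088·t)
t = ln(14600000/3387000) / 0.088 = ln(4.3106) / 0.088 = 1.46108 / 0.088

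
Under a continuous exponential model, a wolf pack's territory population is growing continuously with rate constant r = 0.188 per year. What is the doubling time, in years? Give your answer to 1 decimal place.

doubling time ≈ 3.7 years

doubling time = ln(2) / |r| = 0.69315 / 0.188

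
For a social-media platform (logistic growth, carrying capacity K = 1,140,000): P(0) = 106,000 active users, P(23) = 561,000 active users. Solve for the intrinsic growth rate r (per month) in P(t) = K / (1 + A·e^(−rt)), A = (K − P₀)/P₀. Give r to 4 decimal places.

r ≈ 0.0977 per month

A = (1140000 − 106000)/106000 = 9.75472
561000 = 1140000/(1 + 9.75472·e^(−r·23)) → e^(−23r) = (2.03209 − 1)/9.75472 = 0.105804
r = −ln(0.105804)/23 = 2.24617/23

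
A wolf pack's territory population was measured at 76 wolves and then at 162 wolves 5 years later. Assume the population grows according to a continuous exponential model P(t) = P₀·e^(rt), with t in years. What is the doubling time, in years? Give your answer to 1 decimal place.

doubling time ≈ 4.6 years

r = ln(162/76) / 5 = ln(2.13158) / 5 ≈ 0.151373 per year
doubling time = ln 2 / |r| = 0.69315 / 0.151373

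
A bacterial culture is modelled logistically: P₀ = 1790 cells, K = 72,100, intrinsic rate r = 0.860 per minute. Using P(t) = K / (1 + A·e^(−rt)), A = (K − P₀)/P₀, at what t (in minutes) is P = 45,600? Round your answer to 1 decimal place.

A = (72100 − 1790)/1790 = 39.27933
45600 = 72100/(1 + 39.27933·e^(−0.86t)) → 1 + 39.27933·e^(−0.86t) = 1.58114
e^(−0.86t) = 0.014795 → t = ln(67.59009)/0.86 = 4.21346/0.86

t ≈ 4.9 minutes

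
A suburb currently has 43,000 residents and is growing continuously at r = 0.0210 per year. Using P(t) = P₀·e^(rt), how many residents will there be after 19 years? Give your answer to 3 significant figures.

≈ 64,100 residents

P(19) = 43000 · e^(0.021·19) = 43000 · e^(0.399)
= 43000 · 1.49033 ≈ 64084.35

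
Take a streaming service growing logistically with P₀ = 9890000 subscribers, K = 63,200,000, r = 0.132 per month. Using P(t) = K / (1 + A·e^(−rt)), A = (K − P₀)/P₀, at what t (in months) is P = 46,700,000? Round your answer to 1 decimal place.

t ≈ 20.6 months

A = (63200000 − 9890000)/9890000 = 5.39029
46700000 = 63200000/(1 + 5.39029·e^(−0.132t)) → 1 + 5.39029·e^(−0.132t) = 1.35332
e^(−0.132t) = 0.065547 → t = ln(15.25616)/0.132 = 2.72498/0.132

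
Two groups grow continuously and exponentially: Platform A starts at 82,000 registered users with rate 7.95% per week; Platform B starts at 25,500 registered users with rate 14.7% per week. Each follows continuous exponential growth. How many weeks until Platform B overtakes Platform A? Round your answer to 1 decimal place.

t ≈ 17.3 weeks

82000·e^(0.0795t) = 25500·e^(0.147t)
82000/25500 = e^((0.147 − 0.0795)t) → ln(3.21569) = 0.0675·t
t = 1.16804 / 0.0675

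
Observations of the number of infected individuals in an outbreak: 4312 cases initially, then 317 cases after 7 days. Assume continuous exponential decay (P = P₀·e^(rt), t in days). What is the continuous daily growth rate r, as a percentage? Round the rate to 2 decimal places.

317 = 4312 · e^(r·7)
e^(7r) = 317/4312 = 0.07352
r = ln(0.07352) / 7 = -2.61026 / 7

r ≈ -37.29% per day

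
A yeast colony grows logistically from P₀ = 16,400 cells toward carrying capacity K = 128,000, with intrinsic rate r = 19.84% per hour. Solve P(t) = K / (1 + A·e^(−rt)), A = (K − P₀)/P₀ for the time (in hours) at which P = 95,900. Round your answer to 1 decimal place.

A = (128000 − 16400)/16400 = 6.80488
95900 = 128000/(1 + 6.80488·e^(−0.1984t)) → 1 + 6.80488·e^(−0.1984t) = 1.33472
e^(−0.1984t) = 0.049189 → t = ln(20.32984)/0.1984 = 3.01209/0.1984

t ≈ 15.2 hours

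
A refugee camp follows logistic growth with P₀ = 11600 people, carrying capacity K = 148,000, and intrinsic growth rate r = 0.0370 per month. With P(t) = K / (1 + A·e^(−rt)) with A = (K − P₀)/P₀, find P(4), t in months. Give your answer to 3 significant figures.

A = (148000 − 11600)/11600 = 11.75862
P(4) = 148000 / (1 + 11.75862·e^(−0.037·4)) = 148000 / (1 + 11.75862·0.862431)
= 148000 / 11.141 ≈ 13284.26

≈ 13,300 people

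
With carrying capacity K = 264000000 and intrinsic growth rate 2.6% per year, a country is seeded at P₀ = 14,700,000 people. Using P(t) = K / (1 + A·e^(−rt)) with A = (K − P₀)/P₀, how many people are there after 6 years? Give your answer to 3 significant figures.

≈ 17,000,000 people

A = (264000000 − 14700000)/14700000 = 16.95918
P(6) = 264000000 / (1 + 16.95918·e^(−0.026·6)) = 264000000 / (1 + 16.95918·0.855559)
= 264000000 / 15.50959 ≈ 17021731.55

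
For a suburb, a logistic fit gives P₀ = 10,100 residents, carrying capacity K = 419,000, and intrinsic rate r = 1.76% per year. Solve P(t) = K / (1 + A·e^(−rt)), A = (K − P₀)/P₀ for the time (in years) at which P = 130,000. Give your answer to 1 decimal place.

t ≈ 164.9 years

A = (419000 − 10100)/10100 = 40.48515
130000 = 419000/(1 + 40.48515·e^(−0.0176t)) → 1 + 40.48515·e^(−0.0176t) = 3.22308
e^(−0.0176t) = 0.054911 → t = ln(18.21131)/0.0176 = 2.90204/0.0176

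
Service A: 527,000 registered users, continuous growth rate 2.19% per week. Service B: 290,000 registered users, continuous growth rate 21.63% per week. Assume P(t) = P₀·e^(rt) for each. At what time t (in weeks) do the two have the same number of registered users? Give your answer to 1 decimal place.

t ≈ 3.1 weeks

527000·e^(0.0219t) = 290000·e^(0.2163t)
527000/290000 = e^((0.2163 − 0.0219)t) → ln(1.81724) = 0.1944·t
t = 0.59732 / 0.1944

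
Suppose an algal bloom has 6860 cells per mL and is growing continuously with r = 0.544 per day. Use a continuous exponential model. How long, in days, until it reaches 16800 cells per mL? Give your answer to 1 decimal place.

t ≈ 1.6 days

16800 = 6860 · e^(0.544·t)
t = ln(16800/6860) / 0.544 = ln(2.44898) / 0.544 = 0.89567 / 0.544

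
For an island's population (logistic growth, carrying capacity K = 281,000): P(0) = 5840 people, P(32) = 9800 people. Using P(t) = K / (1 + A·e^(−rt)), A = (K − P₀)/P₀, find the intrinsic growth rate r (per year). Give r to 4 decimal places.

r ≈ 0.0166 per year

A = (281000 − 5840)/5840 = 47.11644
9800 = 281000/(1 + 47.11644·e^(−r·32)) → e^(−32r) = (28.67347 − 1)/47.11644 = 0.587342
r = −ln(0.587342)/32 = 0.53215/32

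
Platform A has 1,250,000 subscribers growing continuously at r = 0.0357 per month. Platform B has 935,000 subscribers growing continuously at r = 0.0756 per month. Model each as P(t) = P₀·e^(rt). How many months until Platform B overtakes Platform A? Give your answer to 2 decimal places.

1250000·e^(0.0357t) = 935000·e^(0.0756t)
1250000/935000 = e^((0.0756 − 0.0357)t) → ln(1.3369) = 0.0399·t
t = 0.29035 / 0.0399

t ≈ 7.28 months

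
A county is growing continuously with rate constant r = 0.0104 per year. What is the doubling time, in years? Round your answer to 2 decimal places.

doubling time ≈ 66.65 years

doubling time = ln(2) / |r| = 0.69315 / 0.0104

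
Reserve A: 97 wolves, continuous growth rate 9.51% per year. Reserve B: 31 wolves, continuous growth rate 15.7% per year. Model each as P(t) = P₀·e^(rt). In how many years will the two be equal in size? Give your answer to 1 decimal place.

t ≈ 18.4 years

97·e^(0.0951t) = 31·e^(0.157t)
97/31 = e^((0.157 − 0.0951)t) → ln(3.12903) = 0.0619·t
t = 1.14072 / 0.0619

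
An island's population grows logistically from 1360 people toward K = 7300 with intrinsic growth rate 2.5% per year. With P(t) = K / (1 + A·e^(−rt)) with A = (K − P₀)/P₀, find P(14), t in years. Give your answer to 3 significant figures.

≈ 1,790 people

A = (7300 − 1360)/1360 = 4.36765
P(14) = 7300 / (1 + 4.36765·e^(−0.025·14)) = 7300 / (1 + 4.36765·0.704688)
= 7300 / 4.07783 ≈ 1790.17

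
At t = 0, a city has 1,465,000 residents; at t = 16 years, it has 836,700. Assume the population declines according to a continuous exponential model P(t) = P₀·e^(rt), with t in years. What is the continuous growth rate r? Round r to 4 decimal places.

836700 = 1465000 · e^(r·16)
e^(16r) = 836700/1465000 = 0.57113
r = ln(0.57113) / 16 = -0.56014 / 16

r ≈ -0.0350 per year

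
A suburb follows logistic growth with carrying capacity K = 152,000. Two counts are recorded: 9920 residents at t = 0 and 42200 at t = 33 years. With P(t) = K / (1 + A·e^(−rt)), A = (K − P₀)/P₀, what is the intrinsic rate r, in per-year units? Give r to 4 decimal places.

r ≈ 0.0517 per year

A = (152000 − 9920)/9920 = 14.32258
42200 = 152000/(1 + 14.32258·e^(−r·33)) → e^(−33r) = (3.6019 − 1)/14.32258 = 0.181664
r = −ln(0.181664)/33 = 1.7056/33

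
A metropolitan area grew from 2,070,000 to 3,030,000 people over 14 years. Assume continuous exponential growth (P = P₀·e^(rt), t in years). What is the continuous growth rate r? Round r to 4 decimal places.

3030000 = 2070000 · e^(r·14)
e^(14r) = 3030000/2070000 = 1.46377
r = ln(1.46377) / 14 = 0.38101 / 14

r ≈ 0.0272 per year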